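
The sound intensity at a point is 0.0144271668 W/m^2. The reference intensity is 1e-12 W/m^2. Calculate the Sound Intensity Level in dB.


Given values:
  I = 0.0144271668 W/m^2
  I_ref = 1e-12 W/m^2
Formula: SIL = 10 * log10(I / I_ref)
Compute ratio: I / I_ref = 14427166800
Compute log10: log10(14427166800) = 10.159181
Multiply: SIL = 10 * 10.159181 = 101.59

101.59 dB


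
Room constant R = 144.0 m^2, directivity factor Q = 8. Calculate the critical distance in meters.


Given values:
  R = 144.0 m^2, Q = 8
Formula: d_c = 0.141 * sqrt(Q * R)
Compute Q * R = 8 * 144.0 = 1152.0
Compute sqrt(1152.0) = 33.9411
d_c = 0.141 * 33.9411 = 4.786

4.786 m


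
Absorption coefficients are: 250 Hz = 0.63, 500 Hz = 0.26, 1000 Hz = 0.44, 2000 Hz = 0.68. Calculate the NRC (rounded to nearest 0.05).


Given values:
  a_250 = 0.63, a_500 = 0.26
  a_1000 = 0.44, a_2000 = 0.68
Formula: NRC = (a250 + a500 + a1000 + a2000) / 4
Sum = 0.63 + 0.26 + 0.44 + 0.68 = 2.01
NRC = 2.01 / 4 = 0.5025
Rounded to nearest 0.05: 0.5

0.5


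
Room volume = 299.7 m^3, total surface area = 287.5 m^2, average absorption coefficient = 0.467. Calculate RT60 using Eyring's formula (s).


Given values:
  V = 299.7 m^3, S = 287.5 m^2, alpha = 0.467
Formula: RT60 = 0.161 * V / (-S * ln(1 - alpha))
Compute ln(1 - 0.467) = ln(0.533) = -0.629234
Denominator: -287.5 * -0.629234 = 180.9048
Numerator: 0.161 * 299.7 = 48.2517
RT60 = 48.2517 / 180.9048 = 0.267

0.267 s


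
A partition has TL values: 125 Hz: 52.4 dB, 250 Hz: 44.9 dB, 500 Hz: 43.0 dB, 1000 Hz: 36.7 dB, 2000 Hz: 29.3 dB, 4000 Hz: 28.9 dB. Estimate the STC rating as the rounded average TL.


Given TL values at each frequency:
  125 Hz: 52.4 dB
  250 Hz: 44.9 dB
  500 Hz: 43.0 dB
  1000 Hz: 36.7 dB
  2000 Hz: 29.3 dB
  4000 Hz: 28.9 dB
Formula: STC ~ round(average of TL values)
Sum = 52.4 + 44.9 + 43.0 + 36.7 + 29.3 + 28.9 = 235.2
Average = 235.2 / 6 = 39.2
Rounded: 39

39


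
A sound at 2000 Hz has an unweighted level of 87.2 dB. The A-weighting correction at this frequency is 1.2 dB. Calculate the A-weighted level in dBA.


Given values:
  SPL = 87.2 dB
  A-weighting at 2000 Hz = 1.2 dB
Formula: L_A = SPL + A_weight
L_A = 87.2 + (1.2)
L_A = 88.4

88.4 dBA


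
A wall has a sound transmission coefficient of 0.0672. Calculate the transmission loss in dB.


Given values:
  tau = 0.0672
Formula: TL = 10 * log10(1 / tau)
Compute 1 / tau = 1 / 0.0672 = 14.881
Compute log10(14.881) = 1.172632
TL = 10 * 1.172632 = 11.73

11.73 dB


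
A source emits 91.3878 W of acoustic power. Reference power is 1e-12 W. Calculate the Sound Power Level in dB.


Given values:
  W = 91.3878 W
  W_ref = 1e-12 W
Formula: SWL = 10 * log10(W / W_ref)
Compute ratio: W / W_ref = 91387800000000
Compute log10: log10(91387800000000) = 13.960888
Multiply: SWL = 10 * 13.960888 = 139.61

139.61 dB


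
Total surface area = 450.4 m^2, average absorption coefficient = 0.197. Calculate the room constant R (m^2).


Given values:
  S = 450.4 m^2, alpha = 0.197
Formula: R = S * alpha / (1 - alpha)
Numerator: 450.4 * 0.197 = 88.7288
Denominator: 1 - 0.197 = 0.803
R = 88.7288 / 0.803 = 110.5

110.5 m^2


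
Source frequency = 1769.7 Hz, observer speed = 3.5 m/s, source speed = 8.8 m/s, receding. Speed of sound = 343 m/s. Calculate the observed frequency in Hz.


Given values:
  f_s = 1769.7 Hz, v_o = 3.5 m/s, v_s = 8.8 m/s
  Direction: receding
Formula: f_o = f_s * (c - v_o) / (c + v_s)
Numerator: c - v_o = 343 - 3.5 = 339.5
Denominator: c + v_s = 343 + 8.8 = 351.8
f_o = 1769.7 * 339.5 / 351.8 = 1707.83

1707.83 Hz


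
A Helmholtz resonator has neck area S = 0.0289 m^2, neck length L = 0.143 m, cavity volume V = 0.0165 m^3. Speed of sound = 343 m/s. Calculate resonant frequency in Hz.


Given values:
  S = 0.0289 m^2, L = 0.143 m, V = 0.0165 m^3, c = 343 m/s
Formula: f = (c / (2*pi)) * sqrt(S / (V * L))
Compute V * L = 0.0165 * 0.143 = 0.0023595
Compute S / (V * L) = 0.0289 / 0.0023595 = 12.2484
Compute sqrt(12.2484) = 3.499771
Compute c / (2*pi) = 343 / 6.283185 = 54.590148
f = 54.590148 * 3.499771 = 191.05

191.05 Hz


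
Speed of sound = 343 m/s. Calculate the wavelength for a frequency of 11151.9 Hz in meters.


Given values:
  c = 343 m/s, f = 11151.9 Hz
Formula: lambda = c / f
lambda = 343 / 11151.9
lambda = 0.0308

0.0308 m


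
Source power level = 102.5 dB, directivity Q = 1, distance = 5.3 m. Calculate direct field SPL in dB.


Given values:
  Lw = 102.5 dB, Q = 1, r = 5.3 m
Formula: SPL = Lw + 10 * log10(Q / (4 * pi * r^2))
Compute 4 * pi * r^2 = 4 * pi * 5.3^2 = 352.9894
Compute Q / denom = 1 / 352.9894 = 0.00283295
Compute 10 * log10(0.00283295) = -25.4776
SPL = 102.5 + (-25.4776) = 77.02

77.02 dB


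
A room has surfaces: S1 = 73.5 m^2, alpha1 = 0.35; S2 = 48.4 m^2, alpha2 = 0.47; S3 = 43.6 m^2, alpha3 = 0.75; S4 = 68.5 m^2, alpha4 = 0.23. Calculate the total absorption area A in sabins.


Given surfaces:
  Surface 1: 73.5 * 0.35 = 25.725
  Surface 2: 48.4 * 0.47 = 22.748
  Surface 3: 43.6 * 0.75 = 32.7
  Surface 4: 68.5 * 0.23 = 15.755
Formula: A = sum(Si * alpha_i)
A = 25.725 + 22.748 + 32.7 + 15.755
A = 96.93

96.93 sabins


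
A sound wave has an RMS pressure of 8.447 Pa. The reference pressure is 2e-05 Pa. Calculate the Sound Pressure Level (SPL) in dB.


Given values:
  p = 8.447 Pa
  p_ref = 2e-05 Pa
Formula: SPL = 20 * log10(p / p_ref)
Compute ratio: p / p_ref = 8.447 / 2e-05 = 422350
Compute log10: log10(422350) = 5.625672
Multiply: SPL = 20 * 5.625672 = 112.51

112.51 dB


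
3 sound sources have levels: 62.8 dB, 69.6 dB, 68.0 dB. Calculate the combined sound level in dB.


Formula: L_total = 10 * log10( sum(10^(Li/10)) )
  Source 1: 10^(62.8/10) = 1905460.718
  Source 2: 10^(69.6/10) = 9120108.3936
  Source 3: 10^(68.0/10) = 6309573.4448
Sum of linear values = 17335142.5564
L_total = 10 * log10(17335142.5564) = 72.39

72.39 dB


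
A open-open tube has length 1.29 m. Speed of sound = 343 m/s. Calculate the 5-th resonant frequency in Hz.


Given values:
  Tube type: open-open, L = 1.29 m, c = 343 m/s, n = 5
Formula: f_n = n * c / (2 * L)
Compute 2 * L = 2 * 1.29 = 2.58
f = 5 * 343 / 2.58
f = 664.73

664.73 Hz


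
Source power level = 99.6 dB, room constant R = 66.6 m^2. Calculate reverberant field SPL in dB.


Given values:
  Lw = 99.6 dB, R = 66.6 m^2
Formula: SPL = Lw + 10 * log10(4 / R)
Compute 4 / R = 4 / 66.6 = 0.06006
Compute 10 * log10(0.06006) = -12.2141
SPL = 99.6 + (-12.2141) = 87.39

87.39 dB


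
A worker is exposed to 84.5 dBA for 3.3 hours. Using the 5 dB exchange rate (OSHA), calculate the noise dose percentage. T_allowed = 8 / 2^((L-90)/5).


Given values:
  L = 84.5 dBA, T = 3.3 hours
Formula: T_allowed = 8 / 2^((L - 90) / 5)
Compute exponent: (84.5 - 90) / 5 = -1.1
Compute 2^(-1.1) = 0.466516
T_allowed = 8 / 0.466516 = 17.148394 hours
Dose = (T / T_allowed) * 100
Dose = (3.3 / 17.148394) * 100 = 19.24

19.24 %


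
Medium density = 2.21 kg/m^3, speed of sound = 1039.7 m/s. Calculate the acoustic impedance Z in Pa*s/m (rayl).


Given values:
  rho = 2.21 kg/m^3
  c = 1039.7 m/s
Formula: Z = rho * c
Z = 2.21 * 1039.7
Z = 2297.74

2297.74 rayl


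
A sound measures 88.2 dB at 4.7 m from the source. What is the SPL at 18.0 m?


Given values:
  SPL1 = 88.2 dB, r1 = 4.7 m, r2 = 18.0 m
Formula: SPL2 = SPL1 - 20 * log10(r2 / r1)
Compute ratio: r2 / r1 = 18.0 / 4.7 = 3.8298
Compute log10: log10(3.8298) = 0.583176
Compute drop: 20 * 0.583176 = 11.6635
SPL2 = 88.2 - 11.6635 = 76.54

76.54 dB


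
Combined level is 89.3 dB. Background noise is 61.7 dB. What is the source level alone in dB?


Given values:
  L_total = 89.3 dB, L_bg = 61.7 dB
Formula: L_source = 10 * log10(10^(L_total/10) - 10^(L_bg/10))
Convert to linear:
  10^(89.3/10) = 851138038.2024
  10^(61.7/10) = 1479108.3882
Difference: 851138038.2024 - 1479108.3882 = 849658929.8142
L_source = 10 * log10(849658929.8142) = 89.29

89.29 dB


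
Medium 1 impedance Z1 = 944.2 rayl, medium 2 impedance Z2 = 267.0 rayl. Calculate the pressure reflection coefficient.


Given values:
  Z1 = 944.2 rayl, Z2 = 267.0 rayl
Formula: R = (Z2 - Z1) / (Z2 + Z1)
Numerator: Z2 - Z1 = 267.0 - 944.2 = -677.2
Denominator: Z2 + Z1 = 267.0 + 944.2 = 1211.2
R = -677.2 / 1211.2 = -0.5591

-0.5591


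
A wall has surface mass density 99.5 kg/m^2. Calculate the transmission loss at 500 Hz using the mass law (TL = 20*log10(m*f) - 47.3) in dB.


Given values:
  m = 99.5 kg/m^2, f = 500 Hz
Formula: TL = 20 * log10(m * f) - 47.3
Compute m * f = 99.5 * 500 = 49750.0
Compute log10(49750.0) = 4.696793
Compute 20 * 4.696793 = 93.9359
TL = 93.9359 - 47.3 = 46.64

46.64 dB


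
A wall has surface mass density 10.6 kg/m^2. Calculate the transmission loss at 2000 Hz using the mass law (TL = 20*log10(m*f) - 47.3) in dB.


Given values:
  m = 10.6 kg/m^2, f = 2000 Hz
Formula: TL = 20 * log10(m * f) - 47.3
Compute m * f = 10.6 * 2000 = 21200.0
Compute log10(21200.0) = 4.326336
Compute 20 * 4.326336 = 86.5267
TL = 86.5267 - 47.3 = 39.23

39.23 dB


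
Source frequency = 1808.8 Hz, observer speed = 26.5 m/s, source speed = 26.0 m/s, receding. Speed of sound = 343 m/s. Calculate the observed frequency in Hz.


Given values:
  f_s = 1808.8 Hz, v_o = 26.5 m/s, v_s = 26.0 m/s
  Direction: receding
Formula: f_o = f_s * (c - v_o) / (c + v_s)
Numerator: c - v_o = 343 - 26.5 = 316.5
Denominator: c + v_s = 343 + 26.0 = 369.0
f_o = 1808.8 * 316.5 / 369.0 = 1551.45

1551.45 Hz


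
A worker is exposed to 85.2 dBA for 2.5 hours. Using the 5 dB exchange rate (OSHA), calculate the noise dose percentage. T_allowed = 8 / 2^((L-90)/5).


Given values:
  L = 85.2 dBA, T = 2.5 hours
Formula: T_allowed = 8 / 2^((L - 90) / 5)
Compute exponent: (85.2 - 90) / 5 = -0.96
Compute 2^(-0.96) = 0.514057
T_allowed = 8 / 0.514057 = 15.562477 hours
Dose = (T / T_allowed) * 100
Dose = (2.5 / 15.562477) * 100 = 16.06

16.06 %


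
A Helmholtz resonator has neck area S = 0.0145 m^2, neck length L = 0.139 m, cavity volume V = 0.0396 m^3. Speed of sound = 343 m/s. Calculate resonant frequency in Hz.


Given values:
  S = 0.0145 m^2, L = 0.139 m, V = 0.0396 m^3, c = 343 m/s
Formula: f = (c / (2*pi)) * sqrt(S / (V * L))
Compute V * L = 0.0396 * 0.139 = 0.0055044
Compute S / (V * L) = 0.0145 / 0.0055044 = 2.6343
Compute sqrt(2.6343) = 1.623053
Compute c / (2*pi) = 343 / 6.283185 = 54.590148
f = 54.590148 * 1.623053 = 88.6

88.6 Hz


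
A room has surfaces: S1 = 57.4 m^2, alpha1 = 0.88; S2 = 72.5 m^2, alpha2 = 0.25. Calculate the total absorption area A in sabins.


Given surfaces:
  Surface 1: 57.4 * 0.88 = 50.512
  Surface 2: 72.5 * 0.25 = 18.125
Formula: A = sum(Si * alpha_i)
A = 50.512 + 18.125
A = 68.64

68.64 sabins


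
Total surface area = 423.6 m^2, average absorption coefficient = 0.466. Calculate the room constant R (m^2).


Given values:
  S = 423.6 m^2, alpha = 0.466
Formula: R = S * alpha / (1 - alpha)
Numerator: 423.6 * 0.466 = 197.3976
Denominator: 1 - 0.466 = 0.534
R = 197.3976 / 0.534 = 369.66

369.66 m^2


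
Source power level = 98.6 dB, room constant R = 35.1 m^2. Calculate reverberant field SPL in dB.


Given values:
  Lw = 98.6 dB, R = 35.1 m^2
Formula: SPL = Lw + 10 * log10(4 / R)
Compute 4 / R = 4 / 35.1 = 0.11396
Compute 10 * log10(0.11396) = -9.4325
SPL = 98.6 + (-9.4325) = 89.17

89.17 dB


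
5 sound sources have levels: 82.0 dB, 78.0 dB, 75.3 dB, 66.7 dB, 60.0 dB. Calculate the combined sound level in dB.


Formula: L_total = 10 * log10( sum(10^(Li/10)) )
  Source 1: 10^(82.0/10) = 158489319.2461
  Source 2: 10^(78.0/10) = 63095734.448
  Source 3: 10^(75.3/10) = 33884415.6139
  Source 4: 10^(66.7/10) = 4677351.4129
  Source 5: 10^(60.0/10) = 1000000.0
Sum of linear values = 261146820.7209
L_total = 10 * log10(261146820.7209) = 84.17

84.17 dB


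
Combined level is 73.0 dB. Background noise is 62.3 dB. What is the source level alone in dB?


Given values:
  L_total = 73.0 dB, L_bg = 62.3 dB
Formula: L_source = 10 * log10(10^(L_total/10) - 10^(L_bg/10))
Convert to linear:
  10^(73.0/10) = 19952623.1497
  10^(62.3/10) = 1698243.6525
Difference: 19952623.1497 - 1698243.6525 = 18254379.4972
L_source = 10 * log10(18254379.4972) = 72.61

72.61 dB


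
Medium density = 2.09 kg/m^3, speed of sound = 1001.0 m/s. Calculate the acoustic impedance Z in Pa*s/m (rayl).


Given values:
  rho = 2.09 kg/m^3
  c = 1001.0 m/s
Formula: Z = rho * c
Z = 2.09 * 1001.0
Z = 2092.09

2092.09 rayl


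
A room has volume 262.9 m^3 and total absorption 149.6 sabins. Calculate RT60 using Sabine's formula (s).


Given values:
  V = 262.9 m^3
  A = 149.6 sabins
Formula: RT60 = 0.161 * V / A
Numerator: 0.161 * 262.9 = 42.3269
RT60 = 42.3269 / 149.6 = 0.283

0.283 s


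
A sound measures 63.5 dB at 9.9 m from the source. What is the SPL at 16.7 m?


Given values:
  SPL1 = 63.5 dB, r1 = 9.9 m, r2 = 16.7 m
Formula: SPL2 = SPL1 - 20 * log10(r2 / r1)
Compute ratio: r2 / r1 = 16.7 / 9.9 = 1.6869
Compute log10: log10(1.6869) = 0.227089
Compute drop: 20 * 0.227089 = 4.5418
SPL2 = 63.5 - 4.5418 = 58.96

58.96 dB


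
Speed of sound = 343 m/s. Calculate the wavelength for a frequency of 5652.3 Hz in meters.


Given values:
  c = 343 m/s, f = 5652.3 Hz
Formula: lambda = c / f
lambda = 343 / 5652.3
lambda = 0.0607

0.0607 m


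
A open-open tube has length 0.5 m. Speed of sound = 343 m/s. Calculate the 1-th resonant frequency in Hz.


Given values:
  Tube type: open-open, L = 0.5 m, c = 343 m/s, n = 1
Formula: f_n = n * c / (2 * L)
Compute 2 * L = 2 * 0.5 = 1.0
f = 1 * 343 / 1.0
f = 343.0

343.0 Hz


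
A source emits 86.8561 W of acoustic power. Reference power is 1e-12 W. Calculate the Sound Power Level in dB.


Given values:
  W = 86.8561 W
  W_ref = 1e-12 W
Formula: SWL = 10 * log10(W / W_ref)
Compute ratio: W / W_ref = 86856100000000
Compute log10: log10(86856100000000) = 13.9388
Multiply: SWL = 10 * 13.9388 = 139.39

139.39 dB


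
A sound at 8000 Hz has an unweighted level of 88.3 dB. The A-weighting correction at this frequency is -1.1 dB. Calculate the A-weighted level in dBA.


Given values:
  SPL = 88.3 dB
  A-weighting at 8000 Hz = -1.1 dB
Formula: L_A = SPL + A_weight
L_A = 88.3 + (-1.1)
L_A = 87.2

87.2 dBA


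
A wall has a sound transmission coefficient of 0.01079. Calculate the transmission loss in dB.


Given values:
  tau = 0.01079
Formula: TL = 10 * log10(1 / tau)
Compute 1 / tau = 1 / 0.01079 = 92.6784
Compute log10(92.6784) = 1.966979
TL = 10 * 1.966979 = 19.67

19.67 dB


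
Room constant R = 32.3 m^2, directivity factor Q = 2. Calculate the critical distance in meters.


Given values:
  R = 32.3 m^2, Q = 2
Formula: d_c = 0.141 * sqrt(Q * R)
Compute Q * R = 2 * 32.3 = 64.6
Compute sqrt(64.6) = 8.0374
d_c = 0.141 * 8.0374 = 1.133

1.133 m


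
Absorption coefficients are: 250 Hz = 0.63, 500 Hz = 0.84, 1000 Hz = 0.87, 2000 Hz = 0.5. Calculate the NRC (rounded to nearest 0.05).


Given values:
  a_250 = 0.63, a_500 = 0.84
  a_1000 = 0.87, a_2000 = 0.5
Formula: NRC = (a250 + a500 + a1000 + a2000) / 4
Sum = 0.63 + 0.84 + 0.87 + 0.5 = 2.84
NRC = 2.84 / 4 = 0.71
Rounded to nearest 0.05: 0.7

0.7


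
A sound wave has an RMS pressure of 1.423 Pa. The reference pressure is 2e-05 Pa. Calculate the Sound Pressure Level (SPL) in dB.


Given values:
  p = 1.423 Pa
  p_ref = 2e-05 Pa
Formula: SPL = 20 * log10(p / p_ref)
Compute ratio: p / p_ref = 1.423 / 2e-05 = 71150
Compute log10: log10(71150) = 4.852175
Multiply: SPL = 20 * 4.852175 = 97.04

97.04 dB


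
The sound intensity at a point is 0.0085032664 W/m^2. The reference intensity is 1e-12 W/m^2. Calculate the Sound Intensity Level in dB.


Given values:
  I = 0.0085032664 W/m^2
  I_ref = 1e-12 W/m^2
Formula: SIL = 10 * log10(I / I_ref)
Compute ratio: I / I_ref = 8503266400
Compute log10: log10(8503266400) = 9.929586
Multiply: SIL = 10 * 9.929586 = 99.3

99.3 dB


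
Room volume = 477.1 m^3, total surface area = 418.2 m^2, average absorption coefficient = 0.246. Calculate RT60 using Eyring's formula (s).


Given values:
  V = 477.1 m^3, S = 418.2 m^2, alpha = 0.246
Formula: RT60 = 0.161 * V / (-S * ln(1 - alpha))
Compute ln(1 - 0.246) = ln(0.754) = -0.282363
Denominator: -418.2 * -0.282363 = 118.0842
Numerator: 0.161 * 477.1 = 76.8131
RT60 = 76.8131 / 118.0842 = 0.65

0.65 s


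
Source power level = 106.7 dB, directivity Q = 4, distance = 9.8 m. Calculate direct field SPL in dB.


Given values:
  Lw = 106.7 dB, Q = 4, r = 9.8 m
Formula: SPL = Lw + 10 * log10(Q / (4 * pi * r^2))
Compute 4 * pi * r^2 = 4 * pi * 9.8^2 = 1206.8742
Compute Q / denom = 4 / 1206.8742 = 0.00331435
Compute 10 * log10(0.00331435) = -24.796
SPL = 106.7 + (-24.796) = 81.9

81.9 dB


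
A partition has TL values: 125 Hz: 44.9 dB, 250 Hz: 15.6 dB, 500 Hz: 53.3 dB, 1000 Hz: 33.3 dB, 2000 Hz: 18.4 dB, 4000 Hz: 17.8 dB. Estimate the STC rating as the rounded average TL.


Given TL values at each frequency:
  125 Hz: 44.9 dB
  250 Hz: 15.6 dB
  500 Hz: 53.3 dB
  1000 Hz: 33.3 dB
  2000 Hz: 18.4 dB
  4000 Hz: 17.8 dB
Formula: STC ~ round(average of TL values)
Sum = 44.9 + 15.6 + 53.3 + 33.3 + 18.4 + 17.8 = 183.3
Average = 183.3 / 6 = 30.55
Rounded: 31

31


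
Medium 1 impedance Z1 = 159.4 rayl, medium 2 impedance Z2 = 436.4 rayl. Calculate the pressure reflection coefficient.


Given values:
  Z1 = 159.4 rayl, Z2 = 436.4 rayl
Formula: R = (Z2 - Z1) / (Z2 + Z1)
Numerator: Z2 - Z1 = 436.4 - 159.4 = 277.0
Denominator: Z2 + Z1 = 436.4 + 159.4 = 595.8
R = 277.0 / 595.8 = 0.4649

0.4649


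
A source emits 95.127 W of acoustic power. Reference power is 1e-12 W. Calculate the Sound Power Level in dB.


Given values:
  W = 95.127 W
  W_ref = 1e-12 W
Formula: SWL = 10 * log10(W / W_ref)
Compute ratio: W / W_ref = 95127000000000
Compute log10: log10(95127000000000) = 13.978304
Multiply: SWL = 10 * 13.978304 = 139.78

139.78 dB


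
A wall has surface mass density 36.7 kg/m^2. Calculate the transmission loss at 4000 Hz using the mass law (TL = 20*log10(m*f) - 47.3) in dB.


Given values:
  m = 36.7 kg/m^2, f = 4000 Hz
Formula: TL = 20 * log10(m * f) - 47.3
Compute m * f = 36.7 * 4000 = 146800.0
Compute log10(146800.0) = 5.166726
Compute 20 * 5.166726 = 103.3345
TL = 103.3345 - 47.3 = 56.03

56.03 dB


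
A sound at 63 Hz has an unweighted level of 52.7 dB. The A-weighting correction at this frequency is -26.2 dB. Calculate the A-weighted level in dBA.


Given values:
  SPL = 52.7 dB
  A-weighting at 63 Hz = -26.2 dB
Formula: L_A = SPL + A_weight
L_A = 52.7 + (-26.2)
L_A = 26.5

26.5 dBA


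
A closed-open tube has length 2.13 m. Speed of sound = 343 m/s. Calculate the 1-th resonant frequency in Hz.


Given values:
  Tube type: closed-open, L = 2.13 m, c = 343 m/s, n = 1
Formula: f_n = (2n - 1) * c / (4 * L)
Compute 2n - 1 = 2*1 - 1 = 1
Compute 4 * L = 4 * 2.13 = 8.52
f = 1 * 343 / 8.52
f = 40.26

40.26 Hz


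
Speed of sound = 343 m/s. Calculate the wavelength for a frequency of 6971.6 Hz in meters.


Given values:
  c = 343 m/s, f = 6971.6 Hz
Formula: lambda = c / f
lambda = 343 / 6971.6
lambda = 0.0492

0.0492 m


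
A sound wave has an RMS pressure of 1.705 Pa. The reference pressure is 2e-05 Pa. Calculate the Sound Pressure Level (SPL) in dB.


Given values:
  p = 1.705 Pa
  p_ref = 2e-05 Pa
Formula: SPL = 20 * log10(p / p_ref)
Compute ratio: p / p_ref = 1.705 / 2e-05 = 85250
Compute log10: log10(85250) = 4.930694
Multiply: SPL = 20 * 4.930694 = 98.61

98.61 dB


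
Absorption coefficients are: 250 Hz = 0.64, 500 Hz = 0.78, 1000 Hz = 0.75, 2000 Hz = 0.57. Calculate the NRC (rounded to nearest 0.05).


Given values:
  a_250 = 0.64, a_500 = 0.78
  a_1000 = 0.75, a_2000 = 0.57
Formula: NRC = (a250 + a500 + a1000 + a2000) / 4
Sum = 0.64 + 0.78 + 0.75 + 0.57 = 2.74
NRC = 2.74 / 4 = 0.685
Rounded to nearest 0.05: 0.7

0.7


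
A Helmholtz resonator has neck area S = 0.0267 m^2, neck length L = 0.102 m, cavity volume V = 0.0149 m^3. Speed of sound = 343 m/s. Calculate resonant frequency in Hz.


Given values:
  S = 0.0267 m^2, L = 0.102 m, V = 0.0149 m^3, c = 343 m/s
Formula: f = (c / (2*pi)) * sqrt(S / (V * L))
Compute V * L = 0.0149 * 0.102 = 0.0015198
Compute S / (V * L) = 0.0267 / 0.0015198 = 17.5681
Compute sqrt(17.5681) = 4.191432
Compute c / (2*pi) = 343 / 6.283185 = 54.590148
f = 54.590148 * 4.191432 = 228.81

228.81 Hz


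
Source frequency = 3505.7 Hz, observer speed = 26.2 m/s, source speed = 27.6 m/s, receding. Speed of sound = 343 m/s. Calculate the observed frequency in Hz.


Given values:
  f_s = 3505.7 Hz, v_o = 26.2 m/s, v_s = 27.6 m/s
  Direction: receding
Formula: f_o = f_s * (c - v_o) / (c + v_s)
Numerator: c - v_o = 343 - 26.2 = 316.8
Denominator: c + v_s = 343 + 27.6 = 370.6
f_o = 3505.7 * 316.8 / 370.6 = 2996.78

2996.78 Hz


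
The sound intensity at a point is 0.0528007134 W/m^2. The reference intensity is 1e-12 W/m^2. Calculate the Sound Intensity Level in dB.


Given values:
  I = 0.0528007134 W/m^2
  I_ref = 1e-12 W/m^2
Formula: SIL = 10 * log10(I / I_ref)
Compute ratio: I / I_ref = 52800713400
Compute log10: log10(52800713400) = 10.72264
Multiply: SIL = 10 * 10.72264 = 107.23

107.23 dB


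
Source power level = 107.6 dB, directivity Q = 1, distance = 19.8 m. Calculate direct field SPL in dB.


Given values:
  Lw = 107.6 dB, Q = 1, r = 19.8 m
Formula: SPL = Lw + 10 * log10(Q / (4 * pi * r^2))
Compute 4 * pi * r^2 = 4 * pi * 19.8^2 = 4926.5199
Compute Q / denom = 1 / 4926.5199 = 0.00020298
Compute 10 * log10(0.00020298) = -36.9255
SPL = 107.6 + (-36.9255) = 70.67

70.67 dB


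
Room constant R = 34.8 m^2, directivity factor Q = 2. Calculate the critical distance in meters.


Given values:
  R = 34.8 m^2, Q = 2
Formula: d_c = 0.141 * sqrt(Q * R)
Compute Q * R = 2 * 34.8 = 69.6
Compute sqrt(69.6) = 8.3427
d_c = 0.141 * 8.3427 = 1.176

1.176 m


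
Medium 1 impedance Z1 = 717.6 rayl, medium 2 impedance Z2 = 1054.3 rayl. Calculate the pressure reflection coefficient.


Given values:
  Z1 = 717.6 rayl, Z2 = 1054.3 rayl
Formula: R = (Z2 - Z1) / (Z2 + Z1)
Numerator: Z2 - Z1 = 1054.3 - 717.6 = 336.7
Denominator: Z2 + Z1 = 1054.3 + 717.6 = 1771.9
R = 336.7 / 1771.9 = 0.19

0.19


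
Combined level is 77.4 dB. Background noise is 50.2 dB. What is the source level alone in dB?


Given values:
  L_total = 77.4 dB, L_bg = 50.2 dB
Formula: L_source = 10 * log10(10^(L_total/10) - 10^(L_bg/10))
Convert to linear:
  10^(77.4/10) = 54954087.3858
  10^(50.2/10) = 104712.8548
Difference: 54954087.3858 - 104712.8548 = 54849374.531
L_source = 10 * log10(54849374.531) = 77.39

77.39 dB


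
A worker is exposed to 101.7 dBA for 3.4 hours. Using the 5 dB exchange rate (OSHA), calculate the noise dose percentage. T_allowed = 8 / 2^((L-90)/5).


Given values:
  L = 101.7 dBA, T = 3.4 hours
Formula: T_allowed = 8 / 2^((L - 90) / 5)
Compute exponent: (101.7 - 90) / 5 = 2.34
Compute 2^(2.34) = 5.063026
T_allowed = 8 / 5.063026 = 1.580083 hours
Dose = (T / T_allowed) * 100
Dose = (3.4 / 1.580083) * 100 = 215.18

215.18 %


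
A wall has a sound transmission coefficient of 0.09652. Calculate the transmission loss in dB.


Given values:
  tau = 0.09652
Formula: TL = 10 * log10(1 / tau)
Compute 1 / tau = 1 / 0.09652 = 10.3605
Compute log10(10.3605) = 1.015381
TL = 10 * 1.015381 = 10.15

10.15 dB


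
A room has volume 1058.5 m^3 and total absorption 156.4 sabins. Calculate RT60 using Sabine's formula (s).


Given values:
  V = 1058.5 m^3
  A = 156.4 sabins
Formula: RT60 = 0.161 * V / A
Numerator: 0.161 * 1058.5 = 170.4185
RT60 = 170.4185 / 156.4 = 1.09

1.09 s


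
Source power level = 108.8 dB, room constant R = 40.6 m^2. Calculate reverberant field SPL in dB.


Given values:
  Lw = 108.8 dB, R = 40.6 m^2
Formula: SPL = Lw + 10 * log10(4 / R)
Compute 4 / R = 4 / 40.6 = 0.098522
Compute 10 * log10(0.098522) = -10.0647
SPL = 108.8 + (-10.0647) = 98.74

98.74 dB


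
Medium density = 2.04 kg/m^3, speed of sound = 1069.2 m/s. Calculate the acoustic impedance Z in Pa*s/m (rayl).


Given values:
  rho = 2.04 kg/m^3
  c = 1069.2 m/s
Formula: Z = rho * c
Z = 2.04 * 1069.2
Z = 2181.17

2181.17 rayl


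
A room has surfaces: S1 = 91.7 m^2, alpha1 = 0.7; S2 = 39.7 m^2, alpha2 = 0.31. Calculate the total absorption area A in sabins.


Given surfaces:
  Surface 1: 91.7 * 0.7 = 64.19
  Surface 2: 39.7 * 0.31 = 12.307
Formula: A = sum(Si * alpha_i)
A = 64.19 + 12.307
A = 76.5

76.5 sabins


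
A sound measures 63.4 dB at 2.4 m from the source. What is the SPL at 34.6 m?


Given values:
  SPL1 = 63.4 dB, r1 = 2.4 m, r2 = 34.6 m
Formula: SPL2 = SPL1 - 20 * log10(r2 / r1)
Compute ratio: r2 / r1 = 34.6 / 2.4 = 14.4167
Compute log10: log10(14.4167) = 1.158866
Compute drop: 20 * 1.158866 = 23.1773
SPL2 = 63.4 - 23.1773 = 40.22

40.22 dB


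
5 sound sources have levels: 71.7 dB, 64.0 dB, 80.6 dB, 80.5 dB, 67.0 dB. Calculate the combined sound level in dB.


Formula: L_total = 10 * log10( sum(10^(Li/10)) )
  Source 1: 10^(71.7/10) = 14791083.8817
  Source 2: 10^(64.0/10) = 2511886.4315
  Source 3: 10^(80.6/10) = 114815362.1497
  Source 4: 10^(80.5/10) = 112201845.4302
  Source 5: 10^(67.0/10) = 5011872.3363
Sum of linear values = 249332050.2294
L_total = 10 * log10(249332050.2294) = 83.97

83.97 dB


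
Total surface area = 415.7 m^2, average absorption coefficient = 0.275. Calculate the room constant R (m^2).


Given values:
  S = 415.7 m^2, alpha = 0.275
Formula: R = S * alpha / (1 - alpha)
Numerator: 415.7 * 0.275 = 114.3175
Denominator: 1 - 0.275 = 0.725
R = 114.3175 / 0.725 = 157.68

157.68 m^2


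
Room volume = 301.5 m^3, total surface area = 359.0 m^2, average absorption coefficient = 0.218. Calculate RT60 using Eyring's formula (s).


Given values:
  V = 301.5 m^3, S = 359.0 m^2, alpha = 0.218
Formula: RT60 = 0.161 * V / (-S * ln(1 - alpha))
Compute ln(1 - 0.218) = ln(0.782) = -0.245901
Denominator: -359.0 * -0.245901 = 88.2785
Numerator: 0.161 * 301.5 = 48.5415
RT60 = 48.5415 / 88.2785 = 0.55

0.55 s


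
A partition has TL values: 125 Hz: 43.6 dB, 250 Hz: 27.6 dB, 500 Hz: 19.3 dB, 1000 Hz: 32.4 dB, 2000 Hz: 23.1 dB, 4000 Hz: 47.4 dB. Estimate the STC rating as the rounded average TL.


Given TL values at each frequency:
  125 Hz: 43.6 dB
  250 Hz: 27.6 dB
  500 Hz: 19.3 dB
  1000 Hz: 32.4 dB
  2000 Hz: 23.1 dB
  4000 Hz: 47.4 dB
Formula: STC ~ round(average of TL values)
Sum = 43.6 + 27.6 + 19.3 + 32.4 + 23.1 + 47.4 = 193.4
Average = 193.4 / 6 = 32.23
Rounded: 32

32


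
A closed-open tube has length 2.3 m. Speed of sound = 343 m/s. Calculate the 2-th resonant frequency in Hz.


Given values:
  Tube type: closed-open, L = 2.3 m, c = 343 m/s, n = 2
Formula: f_n = (2n - 1) * c / (4 * L)
Compute 2n - 1 = 2*2 - 1 = 3
Compute 4 * L = 4 * 2.3 = 9.2
f = 3 * 343 / 9.2
f = 111.85

111.85 Hz


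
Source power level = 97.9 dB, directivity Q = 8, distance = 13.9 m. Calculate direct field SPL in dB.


Given values:
  Lw = 97.9 dB, Q = 8, r = 13.9 m
Formula: SPL = Lw + 10 * log10(Q / (4 * pi * r^2))
Compute 4 * pi * r^2 = 4 * pi * 13.9^2 = 2427.9485
Compute Q / denom = 8 / 2427.9485 = 0.00329496
Compute 10 * log10(0.00329496) = -24.8215
SPL = 97.9 + (-24.8215) = 73.08

73.08 dB


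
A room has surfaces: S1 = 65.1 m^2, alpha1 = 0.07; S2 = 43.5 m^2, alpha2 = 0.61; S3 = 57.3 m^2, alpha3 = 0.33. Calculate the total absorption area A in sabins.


Given surfaces:
  Surface 1: 65.1 * 0.07 = 4.557
  Surface 2: 43.5 * 0.61 = 26.535
  Surface 3: 57.3 * 0.33 = 18.909
Formula: A = sum(Si * alpha_i)
A = 4.557 + 26.535 + 18.909
A = 50.0

50.0 sabins


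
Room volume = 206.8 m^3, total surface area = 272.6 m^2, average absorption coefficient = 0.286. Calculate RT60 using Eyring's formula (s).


Given values:
  V = 206.8 m^3, S = 272.6 m^2, alpha = 0.286
Formula: RT60 = 0.161 * V / (-S * ln(1 - alpha))
Compute ln(1 - 0.286) = ln(0.714) = -0.336872
Denominator: -272.6 * -0.336872 = 91.8313
Numerator: 0.161 * 206.8 = 33.2948
RT60 = 33.2948 / 91.8313 = 0.363

0.363 s


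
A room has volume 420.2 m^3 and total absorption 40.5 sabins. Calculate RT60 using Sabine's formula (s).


Given values:
  V = 420.2 m^3
  A = 40.5 sabins
Formula: RT60 = 0.161 * V / A
Numerator: 0.161 * 420.2 = 67.6522
RT60 = 67.6522 / 40.5 = 1.67

1.67 s


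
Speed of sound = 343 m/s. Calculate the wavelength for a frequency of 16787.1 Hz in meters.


Given values:
  c = 343 m/s, f = 16787.1 Hz
Formula: lambda = c / f
lambda = 343 / 16787.1
lambda = 0.0204

0.0204 m


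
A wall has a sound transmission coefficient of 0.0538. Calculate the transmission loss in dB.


Given values:
  tau = 0.0538
Formula: TL = 10 * log10(1 / tau)
Compute 1 / tau = 1 / 0.0538 = 18.5874
Compute log10(18.5874) = 1.269219
TL = 10 * 1.269219 = 12.69

12.69 dB


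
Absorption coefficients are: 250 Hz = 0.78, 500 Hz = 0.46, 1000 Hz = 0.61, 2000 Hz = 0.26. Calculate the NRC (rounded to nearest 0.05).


Given values:
  a_250 = 0.78, a_500 = 0.46
  a_1000 = 0.61, a_2000 = 0.26
Formula: NRC = (a250 + a500 + a1000 + a2000) / 4
Sum = 0.78 + 0.46 + 0.61 + 0.26 = 2.11
NRC = 2.11 / 4 = 0.5275
Rounded to nearest 0.05: 0.55

0.55


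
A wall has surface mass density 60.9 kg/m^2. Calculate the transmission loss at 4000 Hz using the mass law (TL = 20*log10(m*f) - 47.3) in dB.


Given values:
  m = 60.9 kg/m^2, f = 4000 Hz
Formula: TL = 20 * log10(m * f) - 47.3
Compute m * f = 60.9 * 4000 = 243600.0
Compute log10(243600.0) = 5.386677
Compute 20 * 5.386677 = 107.7335
TL = 107.7335 - 47.3 = 60.43

60.43 dB


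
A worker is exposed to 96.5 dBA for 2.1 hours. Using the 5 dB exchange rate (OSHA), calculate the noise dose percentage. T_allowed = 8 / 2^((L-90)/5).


Given values:
  L = 96.5 dBA, T = 2.1 hours
Formula: T_allowed = 8 / 2^((L - 90) / 5)
Compute exponent: (96.5 - 90) / 5 = 1.3
Compute 2^(1.3) = 2.462289
T_allowed = 8 / 2.462289 = 3.249009 hours
Dose = (T / T_allowed) * 100
Dose = (2.1 / 3.249009) * 100 = 64.64

64.64 %


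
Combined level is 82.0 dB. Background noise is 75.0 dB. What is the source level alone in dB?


Given values:
  L_total = 82.0 dB, L_bg = 75.0 dB
Formula: L_source = 10 * log10(10^(L_total/10) - 10^(L_bg/10))
Convert to linear:
  10^(82.0/10) = 158489319.2461
  10^(75.0/10) = 31622776.6017
Difference: 158489319.2461 - 31622776.6017 = 126866542.6444
L_source = 10 * log10(126866542.6444) = 81.03

81.03 dB


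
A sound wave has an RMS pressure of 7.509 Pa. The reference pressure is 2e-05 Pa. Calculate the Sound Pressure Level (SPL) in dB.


Given values:
  p = 7.509 Pa
  p_ref = 2e-05 Pa
Formula: SPL = 20 * log10(p / p_ref)
Compute ratio: p / p_ref = 7.509 / 2e-05 = 375450
Compute log10: log10(375450) = 5.574552
Multiply: SPL = 20 * 5.574552 = 111.49

111.49 dB


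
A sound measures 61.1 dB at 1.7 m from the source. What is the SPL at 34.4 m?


Given values:
  SPL1 = 61.1 dB, r1 = 1.7 m, r2 = 34.4 m
Formula: SPL2 = SPL1 - 20 * log10(r2 / r1)
Compute ratio: r2 / r1 = 34.4 / 1.7 = 20.2353
Compute log10: log10(20.2353) = 1.30611
Compute drop: 20 * 1.30611 = 26.1222
SPL2 = 61.1 - 26.1222 = 34.98

34.98 dB


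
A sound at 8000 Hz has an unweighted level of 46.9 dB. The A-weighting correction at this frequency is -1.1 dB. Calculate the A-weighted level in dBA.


Given values:
  SPL = 46.9 dB
  A-weighting at 8000 Hz = -1.1 dB
Formula: L_A = SPL + A_weight
L_A = 46.9 + (-1.1)
L_A = 45.8

45.8 dBA


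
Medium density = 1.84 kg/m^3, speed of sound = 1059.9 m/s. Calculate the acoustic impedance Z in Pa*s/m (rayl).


Given values:
  rho = 1.84 kg/m^3
  c = 1059.9 m/s
Formula: Z = rho * c
Z = 1.84 * 1059.9
Z = 1950.22

1950.22 rayl


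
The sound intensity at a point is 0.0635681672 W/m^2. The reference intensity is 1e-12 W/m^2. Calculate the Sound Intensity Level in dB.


Given values:
  I = 0.0635681672 W/m^2
  I_ref = 1e-12 W/m^2
Formula: SIL = 10 * log10(I / I_ref)
Compute ratio: I / I_ref = 63568167200
Compute log10: log10(63568167200) = 10.80324
Multiply: SIL = 10 * 10.80324 = 108.03

108.03 dB


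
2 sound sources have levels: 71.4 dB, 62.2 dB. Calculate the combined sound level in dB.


Formula: L_total = 10 * log10( sum(10^(Li/10)) )
  Source 1: 10^(71.4/10) = 13803842.646
  Source 2: 10^(62.2/10) = 1659586.9074
Sum of linear values = 15463429.5534
L_total = 10 * log10(15463429.5534) = 71.89

71.89 dB


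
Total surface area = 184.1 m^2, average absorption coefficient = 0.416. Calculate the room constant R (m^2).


Given values:
  S = 184.1 m^2, alpha = 0.416
Formula: R = S * alpha / (1 - alpha)
Numerator: 184.1 * 0.416 = 76.5856
Denominator: 1 - 0.416 = 0.584
R = 76.5856 / 0.584 = 131.14

131.14 m^2


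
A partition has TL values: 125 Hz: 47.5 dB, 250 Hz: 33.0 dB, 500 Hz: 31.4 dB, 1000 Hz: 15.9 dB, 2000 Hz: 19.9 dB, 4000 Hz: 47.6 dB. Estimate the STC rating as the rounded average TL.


Given TL values at each frequency:
  125 Hz: 47.5 dB
  250 Hz: 33.0 dB
  500 Hz: 31.4 dB
  1000 Hz: 15.9 dB
  2000 Hz: 19.9 dB
  4000 Hz: 47.6 dB
Formula: STC ~ round(average of TL values)
Sum = 47.5 + 33.0 + 31.4 + 15.9 + 19.9 + 47.6 = 195.3
Average = 195.3 / 6 = 32.55
Rounded: 33

33


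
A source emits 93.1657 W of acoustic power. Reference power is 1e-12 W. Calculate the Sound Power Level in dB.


Given values:
  W = 93.1657 W
  W_ref = 1e-12 W
Formula: SWL = 10 * log10(W / W_ref)
Compute ratio: W / W_ref = 93165700000000
Compute log10: log10(93165700000000) = 13.969256
Multiply: SWL = 10 * 13.969256 = 139.69

139.69 dB


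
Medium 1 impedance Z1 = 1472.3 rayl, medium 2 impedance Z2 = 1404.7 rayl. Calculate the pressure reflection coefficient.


Given values:
  Z1 = 1472.3 rayl, Z2 = 1404.7 rayl
Formula: R = (Z2 - Z1) / (Z2 + Z1)
Numerator: Z2 - Z1 = 1404.7 - 1472.3 = -67.6
Denominator: Z2 + Z1 = 1404.7 + 1472.3 = 2877.0
R = -67.6 / 2877.0 = -0.0235

-0.0235


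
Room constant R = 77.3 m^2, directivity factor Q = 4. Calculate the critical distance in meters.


Given values:
  R = 77.3 m^2, Q = 4
Formula: d_c = 0.141 * sqrt(Q * R)
Compute Q * R = 4 * 77.3 = 309.2
Compute sqrt(309.2) = 17.5841
d_c = 0.141 * 17.5841 = 2.479

2.479 m


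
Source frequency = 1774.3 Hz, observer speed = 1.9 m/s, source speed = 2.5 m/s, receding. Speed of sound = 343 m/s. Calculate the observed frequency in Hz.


Given values:
  f_s = 1774.3 Hz, v_o = 1.9 m/s, v_s = 2.5 m/s
  Direction: receding
Formula: f_o = f_s * (c - v_o) / (c + v_s)
Numerator: c - v_o = 343 - 1.9 = 341.1
Denominator: c + v_s = 343 + 2.5 = 345.5
f_o = 1774.3 * 341.1 / 345.5 = 1751.7

1751.7 Hz


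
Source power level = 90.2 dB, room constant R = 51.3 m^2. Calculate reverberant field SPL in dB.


Given values:
  Lw = 90.2 dB, R = 51.3 m^2
Formula: SPL = Lw + 10 * log10(4 / R)
Compute 4 / R = 4 / 51.3 = 0.077973
Compute 10 * log10(0.077973) = -11.0806
SPL = 90.2 + (-11.0806) = 79.12

79.12 dB


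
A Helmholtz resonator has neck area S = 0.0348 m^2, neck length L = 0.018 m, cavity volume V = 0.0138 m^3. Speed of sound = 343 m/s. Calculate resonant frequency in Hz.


Given values:
  S = 0.0348 m^2, L = 0.018 m, V = 0.0138 m^3, c = 343 m/s
Formula: f = (c / (2*pi)) * sqrt(S / (V * L))
Compute V * L = 0.0138 * 0.018 = 0.0002484
Compute S / (V * L) = 0.0348 / 0.0002484 = 140.0966
Compute sqrt(140.0966) = 11.836241
Compute c / (2*pi) = 343 / 6.283185 = 54.590148
f = 54.590148 * 11.836241 = 646.14

646.14 Hz


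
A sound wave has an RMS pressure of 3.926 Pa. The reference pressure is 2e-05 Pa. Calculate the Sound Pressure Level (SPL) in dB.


Given values:
  p = 3.926 Pa
  p_ref = 2e-05 Pa
Formula: SPL = 20 * log10(p / p_ref)
Compute ratio: p / p_ref = 3.926 / 2e-05 = 196300
Compute log10: log10(196300) = 5.29292
Multiply: SPL = 20 * 5.29292 = 105.86

105.86 dB


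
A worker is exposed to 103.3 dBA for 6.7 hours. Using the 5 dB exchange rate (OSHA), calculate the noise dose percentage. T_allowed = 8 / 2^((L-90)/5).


Given values:
  L = 103.3 dBA, T = 6.7 hours
Formula: T_allowed = 8 / 2^((L - 90) / 5)
Compute exponent: (103.3 - 90) / 5 = 2.66
Compute 2^(2.66) = 6.32033
T_allowed = 8 / 6.32033 = 1.265757 hours
Dose = (T / T_allowed) * 100
Dose = (6.7 / 1.265757) * 100 = 529.33

529.33 %


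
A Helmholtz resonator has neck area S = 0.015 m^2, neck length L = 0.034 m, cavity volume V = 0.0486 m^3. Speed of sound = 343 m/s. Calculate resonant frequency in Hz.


Given values:
  S = 0.015 m^2, L = 0.034 m, V = 0.0486 m^3, c = 343 m/s
Formula: f = (c / (2*pi)) * sqrt(S / (V * L))
Compute V * L = 0.0486 * 0.034 = 0.0016524
Compute S / (V * L) = 0.015 / 0.0016524 = 9.0777
Compute sqrt(9.0777) = 3.012922
Compute c / (2*pi) = 343 / 6.283185 = 54.590148
f = 54.590148 * 3.012922 = 164.48

164.48 Hz


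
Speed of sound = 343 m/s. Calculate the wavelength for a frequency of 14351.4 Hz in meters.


Given values:
  c = 343 m/s, f = 14351.4 Hz
Formula: lambda = c / f
lambda = 343 / 14351.4
lambda = 0.0239

0.0239 m


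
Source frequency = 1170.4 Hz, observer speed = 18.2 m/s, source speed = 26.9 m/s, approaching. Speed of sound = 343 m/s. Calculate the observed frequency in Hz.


Given values:
  f_s = 1170.4 Hz, v_o = 18.2 m/s, v_s = 26.9 m/s
  Direction: approaching
Formula: f_o = f_s * (c + v_o) / (c - v_s)
Numerator: c + v_o = 343 + 18.2 = 361.2
Denominator: c - v_s = 343 - 26.9 = 316.1
f_o = 1170.4 * 361.2 / 316.1 = 1337.39

1337.39 Hz


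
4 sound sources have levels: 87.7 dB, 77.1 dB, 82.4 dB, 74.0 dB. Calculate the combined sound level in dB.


Formula: L_total = 10 * log10( sum(10^(Li/10)) )
  Source 1: 10^(87.7/10) = 588843655.3556
  Source 2: 10^(77.1/10) = 51286138.3991
  Source 3: 10^(82.4/10) = 173780082.8749
  Source 4: 10^(74.0/10) = 25118864.3151
Sum of linear values = 839028740.9447
L_total = 10 * log10(839028740.9447) = 89.24

89.24 dB


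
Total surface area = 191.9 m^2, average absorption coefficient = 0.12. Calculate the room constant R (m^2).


Given values:
  S = 191.9 m^2, alpha = 0.12
Formula: R = S * alpha / (1 - alpha)
Numerator: 191.9 * 0.12 = 23.028
Denominator: 1 - 0.12 = 0.88
R = 23.028 / 0.88 = 26.17

26.17 m^2


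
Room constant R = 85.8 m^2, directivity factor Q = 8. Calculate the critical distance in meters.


Given values:
  R = 85.8 m^2, Q = 8
Formula: d_c = 0.141 * sqrt(Q * R)
Compute Q * R = 8 * 85.8 = 686.4
Compute sqrt(686.4) = 26.1992
d_c = 0.141 * 26.1992 = 3.694

3.694 m


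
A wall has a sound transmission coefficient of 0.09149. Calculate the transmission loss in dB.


Given values:
  tau = 0.09149
Formula: TL = 10 * log10(1 / tau)
Compute 1 / tau = 1 / 0.09149 = 10.9302
Compute log10(10.9302) = 1.038628
TL = 10 * 1.038628 = 10.39

10.39 dB


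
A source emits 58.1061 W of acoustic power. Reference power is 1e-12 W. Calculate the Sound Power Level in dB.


Given values:
  W = 58.1061 W
  W_ref = 1e-12 W
Formula: SWL = 10 * log10(W / W_ref)
Compute ratio: W / W_ref = 58106100000000
Compute log10: log10(58106100000000) = 13.764222
Multiply: SWL = 10 * 13.764222 = 137.64

137.64 dB


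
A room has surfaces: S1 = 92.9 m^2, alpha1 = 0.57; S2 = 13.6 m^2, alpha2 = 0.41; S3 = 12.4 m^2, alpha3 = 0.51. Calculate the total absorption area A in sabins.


Given surfaces:
  Surface 1: 92.9 * 0.57 = 52.953
  Surface 2: 13.6 * 0.41 = 5.576
  Surface 3: 12.4 * 0.51 = 6.324
Formula: A = sum(Si * alpha_i)
A = 52.953 + 5.576 + 6.324
A = 64.85

64.85 sabins


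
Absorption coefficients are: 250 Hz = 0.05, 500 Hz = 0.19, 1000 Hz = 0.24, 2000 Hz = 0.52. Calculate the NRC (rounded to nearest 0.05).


Given values:
  a_250 = 0.05, a_500 = 0.19
  a_1000 = 0.24, a_2000 = 0.52
Formula: NRC = (a250 + a500 + a1000 + a2000) / 4
Sum = 0.05 + 0.19 + 0.24 + 0.52 = 1.0
NRC = 1.0 / 4 = 0.25
Rounded to nearest 0.05: 0.25

0.25


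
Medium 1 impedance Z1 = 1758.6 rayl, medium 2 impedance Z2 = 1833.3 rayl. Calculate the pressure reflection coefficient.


Given values:
  Z1 = 1758.6 rayl, Z2 = 1833.3 rayl
Formula: R = (Z2 - Z1) / (Z2 + Z1)
Numerator: Z2 - Z1 = 1833.3 - 1758.6 = 74.7
Denominator: Z2 + Z1 = 1833.3 + 1758.6 = 3591.9
R = 74.7 / 3591.9 = 0.0208

0.0208
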